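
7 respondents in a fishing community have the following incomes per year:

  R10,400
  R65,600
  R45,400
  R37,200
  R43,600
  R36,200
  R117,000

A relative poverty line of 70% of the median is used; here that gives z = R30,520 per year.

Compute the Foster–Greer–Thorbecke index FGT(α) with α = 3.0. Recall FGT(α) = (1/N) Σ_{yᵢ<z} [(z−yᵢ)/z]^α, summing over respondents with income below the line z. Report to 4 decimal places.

0.0409

Below the line: R10,400 (q = 1 of N = 7).
Gap ratios (z−y)/z: (30520−10400)/30520 = 0.6592.
Raised to α = 3.0: 0.28650.
Sum = 0.286504; FGT(3.0) = 0.286504 / 7 = 0.0409.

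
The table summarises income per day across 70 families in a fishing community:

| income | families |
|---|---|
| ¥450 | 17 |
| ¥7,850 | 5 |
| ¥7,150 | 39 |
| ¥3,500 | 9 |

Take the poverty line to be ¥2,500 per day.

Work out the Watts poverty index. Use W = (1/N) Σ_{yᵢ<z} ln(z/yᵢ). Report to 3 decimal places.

0.416

Poor units: 17×¥450 (q = 17 of N = 70).
Log gaps: ln(2500/450) = 1.7148 (×17).
W = 29.151573 / 70 = 0.416.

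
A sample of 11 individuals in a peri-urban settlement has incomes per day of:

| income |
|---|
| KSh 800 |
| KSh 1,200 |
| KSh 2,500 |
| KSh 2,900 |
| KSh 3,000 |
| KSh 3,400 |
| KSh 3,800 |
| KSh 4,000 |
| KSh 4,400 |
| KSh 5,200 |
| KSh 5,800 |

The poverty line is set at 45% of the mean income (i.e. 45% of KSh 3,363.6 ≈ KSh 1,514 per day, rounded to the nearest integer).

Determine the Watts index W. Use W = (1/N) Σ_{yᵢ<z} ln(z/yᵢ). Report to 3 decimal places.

Incomes under z: KSh 800, KSh 1,200 (q = 2 of N = 11).
Log shortfalls: ln(1514/800) = 0.6379; ln(1514/1200) = 0.2324.
W = 0.870332 / 11 = 0.079.

0.079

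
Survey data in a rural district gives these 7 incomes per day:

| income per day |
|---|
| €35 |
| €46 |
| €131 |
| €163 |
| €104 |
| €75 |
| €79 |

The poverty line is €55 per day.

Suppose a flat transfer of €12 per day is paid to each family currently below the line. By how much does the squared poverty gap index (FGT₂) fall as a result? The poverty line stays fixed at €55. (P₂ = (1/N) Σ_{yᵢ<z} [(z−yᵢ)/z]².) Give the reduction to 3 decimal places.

Before: below the line — €35, €46; squared poverty gap index (FGT₂) = 0.02272.
After the €12 transfer: below the line — €47; squared poverty gap index (FGT₂) = 0.00302.
Reduction = 0.02272 − 0.00302 = 0.020.

0.020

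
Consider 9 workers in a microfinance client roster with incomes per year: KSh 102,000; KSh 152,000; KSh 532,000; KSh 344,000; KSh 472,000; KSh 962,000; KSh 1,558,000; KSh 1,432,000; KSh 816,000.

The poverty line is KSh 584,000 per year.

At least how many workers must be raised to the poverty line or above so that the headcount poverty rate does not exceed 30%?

3

5 of the 9 workers are poor, so H = 5/9 = 0.556.
A headcount ratio of at most 30% allows at most ⌊0.30 × 9⌋ = 2 poor workers.
So at least 5 − 2 = 3 must be lifted.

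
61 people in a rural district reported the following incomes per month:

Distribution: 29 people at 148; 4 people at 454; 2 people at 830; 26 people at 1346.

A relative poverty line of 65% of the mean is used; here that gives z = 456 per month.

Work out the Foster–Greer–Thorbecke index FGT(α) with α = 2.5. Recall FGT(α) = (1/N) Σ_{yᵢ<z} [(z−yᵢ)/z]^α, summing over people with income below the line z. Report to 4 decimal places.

Below the line: 29×148, 4×454 (q = 33 of N = 61).
Shortfall ratios: (456−148)/456 = 0.6754 (×29); (456−454)/456 = 0.0044 (×4).
Raised to α = 2.5: 0.37494 (×29); 0.00000 (×4).
Sum = 10.873338; FGT(2.5) = 10.873338 / 61 = 0.1783.

0.1783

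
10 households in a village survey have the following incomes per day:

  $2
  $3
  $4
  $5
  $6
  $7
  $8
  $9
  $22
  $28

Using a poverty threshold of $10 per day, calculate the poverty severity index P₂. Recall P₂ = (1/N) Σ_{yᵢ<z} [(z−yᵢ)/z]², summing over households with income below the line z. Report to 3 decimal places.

0.204

Incomes under z: $2, $3, $4, $5, $6, $7, $8, $9 (q = 8 of N = 10).
Relative gaps: (10−2)/10 = 0.8000; (10−3)/10 = 0.7000; (10−4)/10 = 0.6000; (10−5)/10 = 0.5000; (10−6)/10 = 0.4000; (10−7)/10 = 0.3000; (10−8)/10 = 0.2000; (10−9)/10 = 0.1000.
Squared: 0.6400; 0.4900; 0.3600; 0.2500; 0.1600; 0.0900; 0.0400; 0.0100.
Sum = 2.040000; P₂ = 2.040000 / 10 = 0.204.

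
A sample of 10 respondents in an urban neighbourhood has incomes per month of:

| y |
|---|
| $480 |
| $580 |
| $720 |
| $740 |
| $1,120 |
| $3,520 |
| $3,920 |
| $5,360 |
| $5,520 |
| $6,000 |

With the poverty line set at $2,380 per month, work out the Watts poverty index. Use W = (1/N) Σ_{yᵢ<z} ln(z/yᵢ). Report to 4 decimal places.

0.6130

Below the line: $480, $580, $720, $740, $1,120 (q = 5 of N = 10).
ln(z/y) terms: ln(2380/480) = 1.6011; ln(2380/580) = 1.4118; ln(2380/720) = 1.1956; ln(2380/740) = 1.1682; ln(2380/1120) = 0.7538.
W = 6.130479 / 10 = 0.6130.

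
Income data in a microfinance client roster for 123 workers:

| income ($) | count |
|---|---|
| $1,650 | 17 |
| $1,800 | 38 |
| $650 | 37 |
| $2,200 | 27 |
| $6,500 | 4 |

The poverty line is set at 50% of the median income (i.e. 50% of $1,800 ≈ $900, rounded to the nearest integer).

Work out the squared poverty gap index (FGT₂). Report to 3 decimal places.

0.023

Incomes under z: 37×$650 (q = 37 of N = 123).
Normalized shortfalls: (900−650)/900 = 0.2778 (×37).
Squared: 0.0772 (×37).
Sum = 2.854938; P₂ = 2.854938 / 123 = 0.023.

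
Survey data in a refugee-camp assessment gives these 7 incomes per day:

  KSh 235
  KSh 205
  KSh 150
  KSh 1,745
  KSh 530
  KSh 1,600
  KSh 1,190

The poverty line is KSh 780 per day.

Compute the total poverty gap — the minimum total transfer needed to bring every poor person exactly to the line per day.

KSh 2,000

Below z: KSh 150, KSh 205, KSh 235, KSh 530 (q = 4 of N = 7).
Individual gaps: 780−150 = 630; 780−205 = 575; 780−235 = 545; 780−530 = 250.
Aggregate gap = KSh 2,000.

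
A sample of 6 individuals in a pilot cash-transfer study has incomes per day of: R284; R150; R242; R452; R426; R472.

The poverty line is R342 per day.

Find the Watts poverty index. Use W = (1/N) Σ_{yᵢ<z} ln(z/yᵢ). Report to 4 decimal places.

Incomes under z: R150, R242, R284 (q = 3 of N = 6).
Log shortfalls: ln(342/150) = 0.8242; ln(342/242) = 0.3459; ln(342/284) = 0.1858.
W = 1.355885 / 6 = 0.2260.

0.2260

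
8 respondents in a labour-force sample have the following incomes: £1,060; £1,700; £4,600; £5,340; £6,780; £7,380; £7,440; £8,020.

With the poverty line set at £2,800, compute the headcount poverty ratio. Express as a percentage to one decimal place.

25.0%

2 of the 8 respondents have income below £2,800.
H = 2/8 = 25.0%.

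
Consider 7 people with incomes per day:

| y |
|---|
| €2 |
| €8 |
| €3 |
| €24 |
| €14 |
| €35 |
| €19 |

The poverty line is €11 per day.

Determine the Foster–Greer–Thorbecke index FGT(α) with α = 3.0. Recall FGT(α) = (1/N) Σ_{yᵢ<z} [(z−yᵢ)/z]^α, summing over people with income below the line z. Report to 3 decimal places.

0.136

Below z: €2, €3, €8 (q = 3 of N = 7).
Normalized shortfalls: (11−2)/11 = 0.8182; (11−3)/11 = 0.7273; (11−8)/11 = 0.2727.
Raised to α = 3.0: 0.54771; 0.38467; 0.02029.
Sum = 0.952667; FGT(3.0) = 0.952667 / 7 = 0.136.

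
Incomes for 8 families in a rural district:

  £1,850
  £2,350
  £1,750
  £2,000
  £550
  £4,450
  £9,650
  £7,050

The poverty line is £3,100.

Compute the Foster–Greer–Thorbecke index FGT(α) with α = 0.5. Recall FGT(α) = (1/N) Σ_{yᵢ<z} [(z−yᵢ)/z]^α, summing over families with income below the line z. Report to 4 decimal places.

Below the line: £550, £1,750, £1,850, £2,000, £2,350 (q = 5 of N = 8).
Shortfall ratios: (3100−550)/3100 = 0.8226; (3100−1750)/3100 = 0.4355; (3100−1850)/3100 = 0.4032; (3100−2000)/3100 = 0.3548; (3100−2350)/3100 = 0.2419.
Raised to α = 0.5: 0.90696; 0.65991; 0.63500; 0.59568; 0.49187.
Sum = 3.289428; FGT(0.5) = 3.289428 / 8 = 0.4112.

0.4112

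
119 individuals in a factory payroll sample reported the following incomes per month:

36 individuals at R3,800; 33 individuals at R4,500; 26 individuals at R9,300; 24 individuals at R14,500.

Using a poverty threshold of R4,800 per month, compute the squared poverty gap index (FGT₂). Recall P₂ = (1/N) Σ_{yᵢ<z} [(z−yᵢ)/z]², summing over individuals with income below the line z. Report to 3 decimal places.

0.014

Below z: 36×R3,800, 33×R4,500 (q = 69 of N = 119).
Gap ratios (z−y)/z: (4800−3800)/4800 = 0.2083 (×36); (4800−4500)/4800 = 0.0625 (×33).
Squared: 0.0434 (×36); 0.0039 (×33).
Sum = 1.691406; P₂ = 1.691406 / 119 = 0.014.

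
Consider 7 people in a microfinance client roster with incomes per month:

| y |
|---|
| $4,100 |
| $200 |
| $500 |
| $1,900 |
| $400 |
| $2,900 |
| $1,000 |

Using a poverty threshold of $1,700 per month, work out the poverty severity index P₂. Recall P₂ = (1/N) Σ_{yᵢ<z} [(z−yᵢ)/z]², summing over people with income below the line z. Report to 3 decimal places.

0.290

Incomes under z: $200, $400, $500, $1,000 (q = 4 of N = 7).
Gap ratios (z−y)/z: (1700−200)/1700 = 0.8824; (1700−400)/1700 = 0.7647; (1700−500)/1700 = 0.7059; (1700−1000)/1700 = 0.4118.
Squared: 0.7785; 0.5848; 0.4983; 0.1696.
Sum = 2.031142; P₂ = 2.031142 / 7 = 0.290.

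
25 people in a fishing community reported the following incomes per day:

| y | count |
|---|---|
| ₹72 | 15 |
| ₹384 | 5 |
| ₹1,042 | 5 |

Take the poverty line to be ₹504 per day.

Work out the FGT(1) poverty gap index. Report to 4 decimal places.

0.5619

Below the line: 15×₹72, 5×₹384 (q = 20 of N = 25).
Gap ratios (z−y)/z: (504−72)/504 = 0.8571 (×15); (504−384)/504 = 0.2381 (×5).
Sum of shortfalls = 14.047619; P₁ averages over all N: 14.047619 / 25 = 0.5619.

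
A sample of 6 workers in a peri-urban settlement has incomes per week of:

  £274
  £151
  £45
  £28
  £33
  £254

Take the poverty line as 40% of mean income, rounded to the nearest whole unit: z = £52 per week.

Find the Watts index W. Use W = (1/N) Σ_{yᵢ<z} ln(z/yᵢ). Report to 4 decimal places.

Below the line: £28, £33, £45 (q = 3 of N = 6).
ln(z/y) terms: ln(52/28) = 0.6190; ln(52/33) = 0.4547; ln(52/45) = 0.1446.
W = 1.218357 / 6 = 0.2031.

0.2031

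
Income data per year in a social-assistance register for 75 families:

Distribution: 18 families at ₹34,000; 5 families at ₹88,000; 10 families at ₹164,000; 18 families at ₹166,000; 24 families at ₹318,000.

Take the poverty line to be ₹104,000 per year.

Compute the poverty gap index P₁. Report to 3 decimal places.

Below the line: 18×₹34,000, 5×₹88,000 (q = 23 of N = 75).
Relative gaps: (104000−34000)/104000 = 0.6731 (×18); (104000−88000)/104000 = 0.1538 (×5).
Σ = 12.884615. Dividing by the full population N = 75 gives P₁ = 0.172.

0.172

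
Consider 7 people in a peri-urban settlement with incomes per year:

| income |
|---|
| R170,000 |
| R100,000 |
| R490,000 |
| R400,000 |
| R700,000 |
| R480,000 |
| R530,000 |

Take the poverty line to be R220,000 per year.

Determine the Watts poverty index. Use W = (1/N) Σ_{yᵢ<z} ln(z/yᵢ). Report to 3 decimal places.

Below z: R100,000, R170,000 (q = 2 of N = 7).
Log gaps: ln(220000/100000) = 0.7885; ln(220000/170000) = 0.2578.
W = 1.046286 / 7 = 0.149.

0.149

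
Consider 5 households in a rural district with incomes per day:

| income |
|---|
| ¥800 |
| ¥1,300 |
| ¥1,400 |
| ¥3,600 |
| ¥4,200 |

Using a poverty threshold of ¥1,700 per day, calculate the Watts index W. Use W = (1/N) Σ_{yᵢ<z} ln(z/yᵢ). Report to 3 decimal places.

0.243

Below z: ¥800, ¥1,300, ¥1,400 (q = 3 of N = 5).
ln(z/y) terms: ln(1700/800) = 0.7538; ln(1700/1300) = 0.2683; ln(1700/1400) = 0.1942.
W = 1.216192 / 5 = 0.243.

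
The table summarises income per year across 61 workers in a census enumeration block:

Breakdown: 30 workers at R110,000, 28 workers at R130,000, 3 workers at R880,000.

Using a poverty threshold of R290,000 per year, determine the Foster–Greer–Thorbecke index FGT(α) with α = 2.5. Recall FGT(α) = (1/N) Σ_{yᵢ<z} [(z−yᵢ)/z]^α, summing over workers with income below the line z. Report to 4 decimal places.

Poor units: 30×R110,000, 28×R130,000 (q = 58 of N = 61).
Relative gaps: (290000−110000)/290000 = 0.6207 (×30); (290000−130000)/290000 = 0.5517 (×28).
Raised to α = 2.5: 0.30352 (×30); 0.22610 (×28).
Sum = 15.436442; FGT(2.5) = 15.436442 / 61 = 0.2531.

0.2531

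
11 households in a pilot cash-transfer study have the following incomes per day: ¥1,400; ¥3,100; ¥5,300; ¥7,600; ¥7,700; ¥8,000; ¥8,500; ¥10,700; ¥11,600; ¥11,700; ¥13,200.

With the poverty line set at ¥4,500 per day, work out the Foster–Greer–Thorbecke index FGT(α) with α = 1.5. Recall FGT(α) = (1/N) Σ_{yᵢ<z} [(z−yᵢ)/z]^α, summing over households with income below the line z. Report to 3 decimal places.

Incomes under z: ¥1,400, ¥3,100 (q = 2 of N = 11).
Shortfall ratios: (4500−1400)/4500 = 0.6889; (4500−3100)/4500 = 0.3111.
Raised to α = 1.5: 0.57177; 0.17353.
Sum = 0.745303; FGT(1.5) = 0.745303 / 11 = 0.068.

0.068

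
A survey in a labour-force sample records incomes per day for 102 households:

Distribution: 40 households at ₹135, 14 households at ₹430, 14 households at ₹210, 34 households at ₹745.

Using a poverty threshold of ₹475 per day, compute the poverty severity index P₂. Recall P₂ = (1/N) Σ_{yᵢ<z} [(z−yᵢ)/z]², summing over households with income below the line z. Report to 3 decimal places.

0.245

Incomes under z: 40×₹135, 14×₹210, 14×₹430 (q = 68 of N = 102).
Normalized shortfalls: (475−135)/475 = 0.7158 (×40); (475−210)/475 = 0.5579 (×14); (475−430)/475 = 0.0947 (×14).
Squared: 0.5124 (×40); 0.3112 (×14); 0.0090 (×14).
Sum = 24.977285; P₂ = 24.977285 / 102 = 0.245.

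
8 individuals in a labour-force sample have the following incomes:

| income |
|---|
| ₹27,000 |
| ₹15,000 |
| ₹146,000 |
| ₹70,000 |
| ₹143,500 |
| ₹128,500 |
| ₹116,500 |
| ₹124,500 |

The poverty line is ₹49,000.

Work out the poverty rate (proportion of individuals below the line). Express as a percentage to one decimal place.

25.0%

2 of the 8 individuals have income below ₹49,000.
H = 2/8 = 25.0%.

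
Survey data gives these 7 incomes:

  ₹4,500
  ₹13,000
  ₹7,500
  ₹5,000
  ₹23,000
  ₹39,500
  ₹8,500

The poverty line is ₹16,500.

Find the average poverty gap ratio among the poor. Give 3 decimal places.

Below z: ₹4,500, ₹5,000, ₹7,500, ₹8,500, ₹13,000 (q = 5 of N = 7).
Shortfall ratios (z−y)/z: 0.7273, 0.6970, 0.5455, 0.4848, 0.2121; sum = 2.666667.
The income-gap ratio divides by q (the poor only): 2.666667 / 5 = 0.533.

0.533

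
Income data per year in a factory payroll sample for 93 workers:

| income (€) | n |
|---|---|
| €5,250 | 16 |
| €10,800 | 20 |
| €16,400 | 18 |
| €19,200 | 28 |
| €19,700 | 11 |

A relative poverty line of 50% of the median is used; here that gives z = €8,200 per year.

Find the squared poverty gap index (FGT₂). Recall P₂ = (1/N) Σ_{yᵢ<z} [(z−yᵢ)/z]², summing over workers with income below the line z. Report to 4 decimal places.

0.0223

Incomes under z: 16×€5,250 (q = 16 of N = 93).
Shortfall ratios: (8200−5250)/8200 = 0.3598 (×16).
Squared: 0.1294 (×16).
Sum = 2.070791; P₂ = 2.070791 / 93 = 0.0223.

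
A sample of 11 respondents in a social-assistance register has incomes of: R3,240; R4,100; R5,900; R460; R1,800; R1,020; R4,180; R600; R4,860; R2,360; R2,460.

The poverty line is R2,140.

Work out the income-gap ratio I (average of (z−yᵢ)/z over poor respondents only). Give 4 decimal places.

0.5467

Below the line: R460, R600, R1,020, R1,800 (q = 4 of N = 11).
Shortfall ratios (z−y)/z: 0.7850, 0.7196, 0.5234, 0.1589; sum = 2.186916.
I averages over the q = 4 poor units only: 2.186916 / 4 = 0.5467.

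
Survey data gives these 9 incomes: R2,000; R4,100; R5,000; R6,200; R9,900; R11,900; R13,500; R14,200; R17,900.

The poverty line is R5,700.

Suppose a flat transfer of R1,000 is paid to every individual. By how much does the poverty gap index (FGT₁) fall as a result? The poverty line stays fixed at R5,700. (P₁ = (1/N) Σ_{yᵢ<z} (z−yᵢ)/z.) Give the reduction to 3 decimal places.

Before: below the line — R2,000, R4,100, R5,000; poverty gap index (FGT₁) = 0.11696.
After the R1,000 transfer: below the line — R3,000, R5,100; poverty gap index (FGT₁) = 0.06433.
Reduction = 0.11696 − 0.06433 = 0.053.

0.053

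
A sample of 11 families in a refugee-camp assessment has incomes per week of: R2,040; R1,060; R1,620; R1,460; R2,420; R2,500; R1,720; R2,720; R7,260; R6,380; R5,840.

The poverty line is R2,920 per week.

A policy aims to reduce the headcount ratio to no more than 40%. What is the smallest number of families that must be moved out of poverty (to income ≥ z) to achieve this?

4

8 of the 11 families are poor, so H = 8/11 = 0.727.
A headcount ratio of at most 40% allows at most ⌊0.40 × 11⌋ = 4 poor families.
So at least 8 − 4 = 4 must be lifted.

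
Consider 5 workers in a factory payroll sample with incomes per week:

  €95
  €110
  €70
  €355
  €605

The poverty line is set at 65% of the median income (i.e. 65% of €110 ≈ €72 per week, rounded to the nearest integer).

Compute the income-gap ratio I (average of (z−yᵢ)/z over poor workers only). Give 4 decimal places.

0.0278

Below the line: €70 (q = 1 of N = 5).
Relative gaps: 0.0278; sum = 0.027778.
The income-gap ratio divides by q (the poor only): 0.027778 / 1 = 0.0278.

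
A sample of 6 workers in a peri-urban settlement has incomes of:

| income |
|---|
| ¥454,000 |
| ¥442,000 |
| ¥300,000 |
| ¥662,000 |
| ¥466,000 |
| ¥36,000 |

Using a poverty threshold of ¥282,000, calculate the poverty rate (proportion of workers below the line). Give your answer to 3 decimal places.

1 of the 6 workers have income below ¥282,000.
H = 1/6 = 0.167.

0.167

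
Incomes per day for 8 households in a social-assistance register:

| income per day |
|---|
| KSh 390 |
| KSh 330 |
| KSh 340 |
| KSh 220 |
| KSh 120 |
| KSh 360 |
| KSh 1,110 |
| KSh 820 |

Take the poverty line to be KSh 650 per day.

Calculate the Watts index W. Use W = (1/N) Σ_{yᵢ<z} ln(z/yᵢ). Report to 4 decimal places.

0.6501

Below the line: KSh 120, KSh 220, KSh 330, KSh 340, KSh 360, KSh 390 (q = 6 of N = 8).
ln(z/y) terms: ln(650/120) = 1.6895; ln(650/220) = 1.0833; ln(650/330) = 0.6779; ln(650/340) = 0.6480; ln(650/360) = 0.5909; ln(650/390) = 0.5108.
W = 5.200426 / 8 = 0.6501.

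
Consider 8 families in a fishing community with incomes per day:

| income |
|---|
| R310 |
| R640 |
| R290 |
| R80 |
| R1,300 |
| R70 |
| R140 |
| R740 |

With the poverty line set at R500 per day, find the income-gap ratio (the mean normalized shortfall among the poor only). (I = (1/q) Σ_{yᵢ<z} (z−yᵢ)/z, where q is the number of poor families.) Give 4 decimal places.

Poor units: R70, R80, R140, R290, R310 (q = 5 of N = 8).
Relative gaps: 0.8600, 0.8400, 0.7200, 0.4200, 0.3800; sum = 3.220000.
The income-gap ratio divides by q (the poor only): 3.220000 / 5 = 0.6440.

0.6440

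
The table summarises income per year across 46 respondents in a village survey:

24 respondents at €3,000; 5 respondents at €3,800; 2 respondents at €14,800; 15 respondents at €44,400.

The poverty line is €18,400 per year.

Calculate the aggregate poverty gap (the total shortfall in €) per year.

Incomes under z: 24×€3,000, 5×€3,800, 2×€14,800 (q = 31 of N = 46).
Individual gaps: 24×(18400−3000) = 369600; 5×(18400−3800) = 73000; 2×(18400−14800) = 7200.
Aggregate gap = €449,800.

€449,800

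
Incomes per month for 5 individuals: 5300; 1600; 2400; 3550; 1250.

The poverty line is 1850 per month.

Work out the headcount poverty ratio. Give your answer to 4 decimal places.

2 of the 5 individuals have income below 1850.
H = 2/5 = 0.4000.

0.4000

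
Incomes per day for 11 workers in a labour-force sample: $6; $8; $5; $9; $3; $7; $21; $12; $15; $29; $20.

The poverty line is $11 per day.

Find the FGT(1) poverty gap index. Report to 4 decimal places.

0.2314

Poor units: $3, $5, $6, $7, $8, $9 (q = 6 of N = 11).
Gap ratios (z−y)/z: (11−3)/11 = 0.7273; (11−5)/11 = 0.5455; (11−6)/11 = 0.4545; (11−7)/11 = 0.3636; (11−8)/11 = 0.2727; (11−9)/11 = 0.1818.
Sum of shortfalls = 2.545455; P₁ averages over all N: 2.545455 / 11 = 0.2314.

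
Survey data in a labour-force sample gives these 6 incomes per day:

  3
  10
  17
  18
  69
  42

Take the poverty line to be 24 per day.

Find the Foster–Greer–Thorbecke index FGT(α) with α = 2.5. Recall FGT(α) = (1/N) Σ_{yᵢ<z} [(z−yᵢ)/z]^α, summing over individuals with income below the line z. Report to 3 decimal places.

Below z: 3, 10, 17, 18 (q = 4 of N = 6).
Shortfall ratios: (24−3)/24 = 0.8750; (24−10)/24 = 0.5833; (24−17)/24 = 0.2917; (24−18)/24 = 0.2500.
Raised to α = 2.5: 0.71618; 0.25989; 0.04594; 0.03125.
Sum = 1.053261; FGT(2.5) = 1.053261 / 6 = 0.176.

0.176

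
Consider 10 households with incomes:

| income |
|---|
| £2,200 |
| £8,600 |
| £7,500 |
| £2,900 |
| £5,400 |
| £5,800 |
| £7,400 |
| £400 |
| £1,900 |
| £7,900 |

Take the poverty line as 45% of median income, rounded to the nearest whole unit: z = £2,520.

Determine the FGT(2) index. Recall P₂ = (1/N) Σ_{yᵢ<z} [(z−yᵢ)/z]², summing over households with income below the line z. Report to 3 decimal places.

Below z: £400, £1,900, £2,200 (q = 3 of N = 10).
Normalized shortfalls: (2520−400)/2520 = 0.8413; (2520−1900)/2520 = 0.2460; (2520−2200)/2520 = 0.1270.
Squared: 0.7077; 0.0605; 0.0161.
Sum = 0.784392; P₂ = 0.784392 / 10 = 0.078.

0.078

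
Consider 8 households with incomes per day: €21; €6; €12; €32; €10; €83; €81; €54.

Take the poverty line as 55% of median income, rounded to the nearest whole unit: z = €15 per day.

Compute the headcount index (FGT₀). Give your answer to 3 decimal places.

0.375

3 of the 8 households have income below €15.
H = 3/8 = 0.375.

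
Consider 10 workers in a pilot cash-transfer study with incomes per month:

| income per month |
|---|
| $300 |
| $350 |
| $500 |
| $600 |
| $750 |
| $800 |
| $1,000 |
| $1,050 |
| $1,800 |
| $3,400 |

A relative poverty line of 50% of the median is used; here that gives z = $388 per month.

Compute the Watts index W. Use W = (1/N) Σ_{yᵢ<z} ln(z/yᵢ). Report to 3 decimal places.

0.036

Incomes under z: $300, $350 (q = 2 of N = 10).
Log shortfalls: ln(388/300) = 0.2572; ln(388/350) = 0.1031.
W = 0.360295 / 10 = 0.036.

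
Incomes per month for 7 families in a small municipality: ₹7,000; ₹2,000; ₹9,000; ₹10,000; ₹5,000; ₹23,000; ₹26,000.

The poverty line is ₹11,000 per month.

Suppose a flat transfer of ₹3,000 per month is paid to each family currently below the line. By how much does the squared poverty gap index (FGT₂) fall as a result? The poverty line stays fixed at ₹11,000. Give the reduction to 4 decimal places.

Before: below the line — ₹2,000, ₹5,000, ₹7,000, ₹9,000, ₹10,000; squared poverty gap index (FGT₂) = 0.162928.
After the ₹3,000 transfer: below the line — ₹5,000, ₹8,000, ₹10,000; squared poverty gap index (FGT₂) = 0.054309.
Reduction = 0.162928 − 0.054309 = 0.1086.

0.1086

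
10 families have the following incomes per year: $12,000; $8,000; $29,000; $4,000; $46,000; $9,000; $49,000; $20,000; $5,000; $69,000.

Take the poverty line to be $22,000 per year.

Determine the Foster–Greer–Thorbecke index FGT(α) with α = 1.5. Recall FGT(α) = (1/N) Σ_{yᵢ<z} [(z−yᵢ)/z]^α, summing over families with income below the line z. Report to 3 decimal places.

Below the line: $4,000, $5,000, $8,000, $9,000, $12,000, $20,000 (q = 6 of N = 10).
Relative gaps: (22000−4000)/22000 = 0.8182; (22000−5000)/22000 = 0.7727; (22000−8000)/22000 = 0.6364; (22000−9000)/22000 = 0.5909; (22000−12000)/22000 = 0.4545; (22000−20000)/22000 = 0.0909.
Raised to α = 1.5: 0.74007; 0.67927; 0.50764; 0.45424; 0.30645; 0.02741.
Sum = 2.715081; FGT(1.5) = 2.715081 / 10 = 0.272.

0.272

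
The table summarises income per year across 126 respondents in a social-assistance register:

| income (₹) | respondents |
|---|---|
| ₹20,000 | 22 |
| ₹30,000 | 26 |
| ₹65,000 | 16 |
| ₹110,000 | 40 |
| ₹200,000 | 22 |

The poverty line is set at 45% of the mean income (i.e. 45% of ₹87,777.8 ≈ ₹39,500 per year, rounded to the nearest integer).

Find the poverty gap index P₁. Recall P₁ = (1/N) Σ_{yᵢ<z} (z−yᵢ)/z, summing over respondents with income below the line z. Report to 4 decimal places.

Below the line: 22×₹20,000, 26×₹30,000 (q = 48 of N = 126).
Gap ratios (z−y)/z: (39500−20000)/39500 = 0.4937 (×22); (39500−30000)/39500 = 0.2405 (×26).
Σ = 17.113924. Dividing by the full population N = 126 gives P₁ = 0.1358.

0.1358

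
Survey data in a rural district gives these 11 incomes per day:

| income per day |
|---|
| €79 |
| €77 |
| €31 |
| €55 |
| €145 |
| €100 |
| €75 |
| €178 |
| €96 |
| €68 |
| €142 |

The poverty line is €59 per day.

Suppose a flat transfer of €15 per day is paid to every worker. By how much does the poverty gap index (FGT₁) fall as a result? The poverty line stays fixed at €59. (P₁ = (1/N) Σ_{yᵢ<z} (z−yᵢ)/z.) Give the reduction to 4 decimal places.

Before: below the line — €31, €55; poverty gap index (FGT₁) = 0.049307.
After the €15 transfer: below the line — €46; poverty gap index (FGT₁) = 0.020031.
Reduction = 0.049307 − 0.020031 = 0.0293.

0.0293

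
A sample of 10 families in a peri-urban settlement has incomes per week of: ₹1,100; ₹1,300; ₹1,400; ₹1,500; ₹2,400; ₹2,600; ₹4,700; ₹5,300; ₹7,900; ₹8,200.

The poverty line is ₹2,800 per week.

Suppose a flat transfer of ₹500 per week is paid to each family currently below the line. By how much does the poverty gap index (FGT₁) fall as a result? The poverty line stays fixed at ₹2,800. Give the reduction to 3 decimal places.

Before: below the line — ₹1,100, ₹1,300, ₹1,400, ₹1,500, ₹2,400, ₹2,600; poverty gap index (FGT₁) = 0.23214.
After the ₹500 transfer: below the line — ₹1,600, ₹1,800, ₹1,900, ₹2,000; poverty gap index (FGT₁) = 0.13929.
Reduction = 0.23214 − 0.13929 = 0.093.

0.093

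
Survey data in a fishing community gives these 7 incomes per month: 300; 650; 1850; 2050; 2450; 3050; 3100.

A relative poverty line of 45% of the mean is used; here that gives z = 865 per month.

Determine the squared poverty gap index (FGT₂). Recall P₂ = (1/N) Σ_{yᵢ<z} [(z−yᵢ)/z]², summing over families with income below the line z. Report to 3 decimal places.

Below the line: 300, 650 (q = 2 of N = 7).
Normalized shortfalls: (865−300)/865 = 0.6532; (865−650)/865 = 0.2486.
Squared: 0.4266; 0.0618.
Sum = 0.488423; P₂ = 0.488423 / 7 = 0.070.

0.070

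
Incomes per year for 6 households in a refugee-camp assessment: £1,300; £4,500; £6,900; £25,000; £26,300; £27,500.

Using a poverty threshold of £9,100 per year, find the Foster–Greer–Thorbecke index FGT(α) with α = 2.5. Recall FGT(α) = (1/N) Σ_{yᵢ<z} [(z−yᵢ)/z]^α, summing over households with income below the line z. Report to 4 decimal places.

0.1484

Below the line: £1,300, £4,500, £6,900 (q = 3 of N = 6).
Relative gaps: (9100−1300)/9100 = 0.8571; (9100−4500)/9100 = 0.5055; (9100−6900)/9100 = 0.2418.
Raised to α = 2.5: 0.68019; 0.18167; 0.02874.
Sum = 0.890605; FGT(2.5) = 0.890605 / 6 = 0.1484.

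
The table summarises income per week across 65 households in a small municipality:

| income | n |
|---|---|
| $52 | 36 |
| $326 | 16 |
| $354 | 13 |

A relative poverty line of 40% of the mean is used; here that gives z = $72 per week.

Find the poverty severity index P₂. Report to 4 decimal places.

Below the line: 36×$52 (q = 36 of N = 65).
Gap ratios (z−y)/z: (72−52)/72 = 0.2778 (×36).
Squared: 0.0772 (×36).
Sum = 2.777778; P₂ = 2.777778 / 65 = 0.0427.

0.0427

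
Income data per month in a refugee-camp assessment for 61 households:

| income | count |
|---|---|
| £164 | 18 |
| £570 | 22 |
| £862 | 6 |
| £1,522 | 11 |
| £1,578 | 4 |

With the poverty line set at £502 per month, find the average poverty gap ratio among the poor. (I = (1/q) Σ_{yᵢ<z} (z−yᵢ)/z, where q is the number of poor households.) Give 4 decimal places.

Below z: 18×£164 (q = 18 of N = 61).
Relative gaps: 0.6733 (×18); sum = 12.119522.
The income-gap ratio divides by q (the poor only): 12.119522 / 18 = 0.6733.

0.6733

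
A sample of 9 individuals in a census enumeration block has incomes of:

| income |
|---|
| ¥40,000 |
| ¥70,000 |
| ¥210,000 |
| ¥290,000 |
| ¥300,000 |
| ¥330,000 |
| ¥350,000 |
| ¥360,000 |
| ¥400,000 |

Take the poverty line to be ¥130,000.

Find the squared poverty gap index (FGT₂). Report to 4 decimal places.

Below the line: ¥40,000, ¥70,000 (q = 2 of N = 9).
Shortfall ratios: (130000−40000)/130000 = 0.6923; (130000−70000)/130000 = 0.4615.
Squared: 0.4793; 0.2130.
Sum = 0.692308; P₂ = 0.692308 / 9 = 0.0769.

0.0769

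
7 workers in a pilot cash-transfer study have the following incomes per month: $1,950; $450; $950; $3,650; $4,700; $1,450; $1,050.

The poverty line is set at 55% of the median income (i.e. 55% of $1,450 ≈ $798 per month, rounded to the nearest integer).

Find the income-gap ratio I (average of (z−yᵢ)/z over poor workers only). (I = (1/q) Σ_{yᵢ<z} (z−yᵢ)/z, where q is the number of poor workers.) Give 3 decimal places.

Poor units: $450 (q = 1 of N = 7).
Relative gaps: 0.4361; sum = 0.436090.
The income-gap ratio divides by q (the poor only): 0.436090 / 1 = 0.436.

0.436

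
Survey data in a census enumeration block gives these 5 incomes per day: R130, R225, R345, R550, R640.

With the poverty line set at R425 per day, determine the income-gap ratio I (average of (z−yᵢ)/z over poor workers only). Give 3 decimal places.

0.451

Below the line: R130, R225, R345 (q = 3 of N = 5).
Relative gaps: 0.6941, 0.4706, 0.1882; sum = 1.352941.
I averages over the q = 3 poor units only: 1.352941 / 3 = 0.451.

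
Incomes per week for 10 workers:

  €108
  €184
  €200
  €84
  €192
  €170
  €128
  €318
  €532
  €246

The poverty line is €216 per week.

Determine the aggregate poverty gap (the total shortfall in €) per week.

Incomes under z: €84, €108, €128, €170, €184, €192, €200 (q = 7 of N = 10).
Individual gaps: 216−84 = 132; 216−108 = 108; 216−128 = 88; 216−170 = 46; 216−184 = 32; 216−192 = 24; 216−200 = 16.
Aggregate gap = €446.

€446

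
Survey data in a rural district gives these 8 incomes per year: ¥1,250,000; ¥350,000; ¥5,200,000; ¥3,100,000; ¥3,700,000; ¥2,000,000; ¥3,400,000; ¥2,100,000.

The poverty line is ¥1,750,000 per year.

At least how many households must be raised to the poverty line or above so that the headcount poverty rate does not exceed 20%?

2 of the 8 households are poor, so H = 2/8 = 0.250.
A headcount ratio of at most 20% allows at most ⌊0.20 × 8⌋ = 1 poor households.
So at least 2 − 1 = 1 must be lifted.

1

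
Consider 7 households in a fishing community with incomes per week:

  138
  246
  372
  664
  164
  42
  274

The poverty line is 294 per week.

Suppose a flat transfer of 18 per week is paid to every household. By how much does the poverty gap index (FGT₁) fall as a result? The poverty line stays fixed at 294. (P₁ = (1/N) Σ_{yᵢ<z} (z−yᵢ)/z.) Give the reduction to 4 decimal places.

Before: below the line — 42, 138, 164, 246, 274; poverty gap index (FGT₁) = 0.294461.
After the 18 transfer: below the line — 60, 156, 182, 264, 292; poverty gap index (FGT₁) = 0.250729.
Reduction = 0.294461 − 0.250729 = 0.0437.

0.0437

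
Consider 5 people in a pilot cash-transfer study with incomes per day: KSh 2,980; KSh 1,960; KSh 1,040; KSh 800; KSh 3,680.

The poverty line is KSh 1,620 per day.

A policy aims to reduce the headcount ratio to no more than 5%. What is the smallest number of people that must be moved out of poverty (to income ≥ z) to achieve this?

2

Currently q = 2 of N = 5 are below the line (H = 0.400).
A headcount ratio of at most 5% allows at most ⌊0.05 × 5⌋ = 0 poor people.
So at least 2 − 0 = 2 must be lifted.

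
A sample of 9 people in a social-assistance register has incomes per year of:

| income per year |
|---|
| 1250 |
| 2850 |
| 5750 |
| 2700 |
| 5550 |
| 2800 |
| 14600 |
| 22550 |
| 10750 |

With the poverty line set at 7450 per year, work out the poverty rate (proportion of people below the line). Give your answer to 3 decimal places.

6 of the 9 people have income below 7450.
H = 6/9 = 0.667.

0.667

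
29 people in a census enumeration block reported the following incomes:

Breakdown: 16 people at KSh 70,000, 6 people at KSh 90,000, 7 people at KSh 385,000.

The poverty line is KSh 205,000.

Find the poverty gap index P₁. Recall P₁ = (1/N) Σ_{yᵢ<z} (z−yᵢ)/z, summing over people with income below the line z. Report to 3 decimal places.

0.479

Below z: 16×KSh 70,000, 6×KSh 90,000 (q = 22 of N = 29).
Shortfall ratios: (205000−70000)/205000 = 0.6585 (×16); (205000−90000)/205000 = 0.5610 (×6).
Sum of shortfalls = 13.902439; P₁ averages over all N: 13.902439 / 29 = 0.479.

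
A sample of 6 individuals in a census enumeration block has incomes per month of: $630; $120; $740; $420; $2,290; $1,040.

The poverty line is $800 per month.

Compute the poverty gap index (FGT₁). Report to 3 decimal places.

0.269

Incomes under z: $120, $420, $630, $740 (q = 4 of N = 6).
Shortfall ratios: (800−120)/800 = 0.8500; (800−420)/800 = 0.4750; (800−630)/800 = 0.2125; (800−740)/800 = 0.0750.
Σ = 1.612500. Dividing by the full population N = 6 gives P₁ = 0.269.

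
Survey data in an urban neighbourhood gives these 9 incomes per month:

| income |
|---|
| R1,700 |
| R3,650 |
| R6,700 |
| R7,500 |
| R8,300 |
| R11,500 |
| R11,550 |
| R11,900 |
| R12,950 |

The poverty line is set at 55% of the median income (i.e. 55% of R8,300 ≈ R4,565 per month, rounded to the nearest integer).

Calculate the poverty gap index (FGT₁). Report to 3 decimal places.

0.092

Poor units: R1,700, R3,650 (q = 2 of N = 9).
Shortfall ratios: (4565−1700)/4565 = 0.6276; (4565−3650)/4565 = 0.2004.
Sum of shortfalls = 0.828039; P₁ averages over all N: 0.828039 / 9 = 0.092.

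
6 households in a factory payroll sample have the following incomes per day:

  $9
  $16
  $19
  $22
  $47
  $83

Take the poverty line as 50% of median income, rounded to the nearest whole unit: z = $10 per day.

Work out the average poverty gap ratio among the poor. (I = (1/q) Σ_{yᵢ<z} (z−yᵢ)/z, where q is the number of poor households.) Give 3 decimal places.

0.100

Incomes under z: $9 (q = 1 of N = 6).
Shortfall ratios (z−y)/z: 0.1000; sum = 0.100000.
The income-gap ratio divides by q (the poor only): 0.100000 / 1 = 0.100.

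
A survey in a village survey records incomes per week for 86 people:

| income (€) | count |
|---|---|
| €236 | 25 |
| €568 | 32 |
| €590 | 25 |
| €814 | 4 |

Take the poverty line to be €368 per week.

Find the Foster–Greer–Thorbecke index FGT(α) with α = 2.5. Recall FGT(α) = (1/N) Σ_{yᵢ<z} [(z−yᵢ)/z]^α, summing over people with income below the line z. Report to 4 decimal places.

Incomes under z: 25×€236 (q = 25 of N = 86).
Normalized shortfalls: (368−236)/368 = 0.3587 (×25).
Raised to α = 2.5: 0.07706 (×25).
Sum = 1.926439; FGT(2.5) = 1.926439 / 86 = 0.0224.

0.0224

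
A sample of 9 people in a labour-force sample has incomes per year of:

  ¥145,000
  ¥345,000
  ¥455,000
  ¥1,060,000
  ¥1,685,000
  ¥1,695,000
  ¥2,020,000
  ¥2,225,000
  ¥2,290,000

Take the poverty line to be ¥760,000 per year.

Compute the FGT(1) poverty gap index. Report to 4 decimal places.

Incomes under z: ¥145,000, ¥345,000, ¥455,000 (q = 3 of N = 9).
Gap ratios (z−y)/z: (760000−145000)/760000 = 0.8092; (760000−345000)/760000 = 0.5461; (760000−455000)/760000 = 0.4013.
Σ = 1.756579. Dividing by the full population N = 9 gives P₁ = 0.1952.

0.1952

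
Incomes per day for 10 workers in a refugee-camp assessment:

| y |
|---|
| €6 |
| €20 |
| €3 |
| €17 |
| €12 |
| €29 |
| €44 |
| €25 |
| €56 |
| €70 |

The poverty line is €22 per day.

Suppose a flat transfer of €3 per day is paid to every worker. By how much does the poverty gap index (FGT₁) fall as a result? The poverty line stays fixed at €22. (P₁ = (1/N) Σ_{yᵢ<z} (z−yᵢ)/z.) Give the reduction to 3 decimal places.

Before: below the line — €3, €6, €12, €17, €20; poverty gap index (FGT₁) = 0.23636.
After the €3 transfer: below the line — €6, €9, €15, €20; poverty gap index (FGT₁) = 0.17273.
Reduction = 0.23636 − 0.17273 = 0.064.

0.064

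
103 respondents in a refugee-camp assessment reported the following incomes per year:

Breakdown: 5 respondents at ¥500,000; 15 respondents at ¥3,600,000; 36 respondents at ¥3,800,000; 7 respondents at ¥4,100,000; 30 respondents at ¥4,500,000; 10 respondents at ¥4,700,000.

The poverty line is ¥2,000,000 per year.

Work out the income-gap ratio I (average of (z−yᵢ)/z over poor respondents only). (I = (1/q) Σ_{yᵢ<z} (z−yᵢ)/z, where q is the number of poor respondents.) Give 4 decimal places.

0.7500

Below z: 5×¥500,000 (q = 5 of N = 103).
Relative gaps: 0.7500 (×5); sum = 3.750000.
I averages over the q = 5 poor units only: 3.750000 / 5 = 0.7500.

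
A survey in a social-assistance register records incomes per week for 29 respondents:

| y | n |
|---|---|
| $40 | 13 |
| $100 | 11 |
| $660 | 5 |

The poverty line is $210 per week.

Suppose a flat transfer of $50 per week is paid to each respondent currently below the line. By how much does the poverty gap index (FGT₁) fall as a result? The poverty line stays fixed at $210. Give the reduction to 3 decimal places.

Before: below the line — 13×$40, 11×$100; poverty gap index (FGT₁) = 0.56158.
After the $50 transfer: below the line — 13×$90, 11×$150; poverty gap index (FGT₁) = 0.36453.
Reduction = 0.56158 − 0.36453 = 0.197.

0.197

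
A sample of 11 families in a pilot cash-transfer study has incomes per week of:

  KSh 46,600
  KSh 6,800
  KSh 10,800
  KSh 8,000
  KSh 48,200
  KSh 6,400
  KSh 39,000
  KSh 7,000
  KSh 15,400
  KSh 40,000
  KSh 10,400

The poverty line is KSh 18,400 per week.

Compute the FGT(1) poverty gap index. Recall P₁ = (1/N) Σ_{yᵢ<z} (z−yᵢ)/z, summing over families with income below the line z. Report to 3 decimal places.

0.316

Below the line: KSh 6,400, KSh 6,800, KSh 7,000, KSh 8,000, KSh 10,400, KSh 10,800, KSh 15,400 (q = 7 of N = 11).
Shortfall ratios: (18400−6400)/18400 = 0.6522; (18400−6800)/18400 = 0.6304; (18400−7000)/18400 = 0.6196; (18400−8000)/18400 = 0.5652; (18400−10400)/18400 = 0.4348; (18400−10800)/18400 = 0.4130; (18400−15400)/18400 = 0.1630.
Σ = 3.478261. Dividing by the full population N = 11 gives P₁ = 0.316.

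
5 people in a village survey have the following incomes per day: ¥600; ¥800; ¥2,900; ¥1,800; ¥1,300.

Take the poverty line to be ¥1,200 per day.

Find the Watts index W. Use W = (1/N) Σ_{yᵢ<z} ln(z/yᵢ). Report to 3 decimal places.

Below z: ¥600, ¥800 (q = 2 of N = 5).
Log shortfalls: ln(1200/600) = 0.6931; ln(1200/800) = 0.4055.
W = 1.098612 / 5 = 0.220.

0.220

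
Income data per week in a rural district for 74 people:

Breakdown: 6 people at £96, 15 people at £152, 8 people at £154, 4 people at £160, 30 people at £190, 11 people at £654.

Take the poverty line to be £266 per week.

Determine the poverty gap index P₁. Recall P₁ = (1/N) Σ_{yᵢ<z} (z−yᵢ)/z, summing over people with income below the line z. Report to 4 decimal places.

0.3216

Below the line: 6×£96, 15×£152, 8×£154, 4×£160, 30×£190 (q = 63 of N = 74).
Relative gaps: (266−96)/266 = 0.6391 (×6); (266−152)/266 = 0.4286 (×15); (266−154)/266 = 0.4211 (×8); (266−160)/266 = 0.3985 (×4); (266−190)/266 = 0.2857 (×30).
Σ = 23.796992. Dividing by the full population N = 74 gives P₁ = 0.3216.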